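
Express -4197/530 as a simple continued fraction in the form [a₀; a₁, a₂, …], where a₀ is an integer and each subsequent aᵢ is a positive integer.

-4197 = -8·530 + 43, so a_0 = -8
530 = 12·43 + 14, so a_1 = 12
43 = 3·14 + 1, so a_2 = 3
14 = 14·1 + 0, so a_3 = 14

[-8; 12, 3, 14]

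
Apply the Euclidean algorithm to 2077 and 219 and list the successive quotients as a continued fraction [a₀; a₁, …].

Repeatedly divide and take the remainder:
2077 ÷ 219 → quotient 9, remainder 106
219 ÷ 106 → quotient 2, remainder 7
106 ÷ 7 → quotient 15, remainder 1
7 ÷ 1 → quotient 7, remainder 0

[9; 2, 15, 7]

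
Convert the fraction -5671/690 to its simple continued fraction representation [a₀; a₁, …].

⌊-5671/690⌋ = -9, remainder 539
⌊690/539⌋ = 1, remainder 151
⌊539/151⌋ = 3, remainder 86
⌊151/86⌋ = 1, remainder 65
⌊86/65⌋ = 1, remainder 21
⌊65/21⌋ = 3, remainder 2
⌊21/2⌋ = 10, remainder 1
⌊2/1⌋ = 2, remainder 0

[-9; 1, 3, 1, 1, 3, 10, 2]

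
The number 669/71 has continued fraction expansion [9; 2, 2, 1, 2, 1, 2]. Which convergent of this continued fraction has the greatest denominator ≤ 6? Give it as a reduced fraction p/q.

47/5

a_0 = 9: 9/1  (≤ bound)
a_1 = 2: 19/2  (≤ bound)
a_2 = 2: 47/5  (≤ bound)
a_3 = 1: 66/7  (> 6, stop)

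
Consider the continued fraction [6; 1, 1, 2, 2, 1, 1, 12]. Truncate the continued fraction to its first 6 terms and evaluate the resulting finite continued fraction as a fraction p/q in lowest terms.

112/17

a_0 = 6: 6/1
a_1 = 1: 7/1
a_2 = 1: 13/2
a_3 = 2: 33/5
a_4 = 2: 79/12
a_5 = 1: 112/17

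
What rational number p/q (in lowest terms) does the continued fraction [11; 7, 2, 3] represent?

579/52

a_0 = 11: 11/1
a_1 = 7: 78/7
a_2 = 2: 167/15
a_3 = 3: 579/52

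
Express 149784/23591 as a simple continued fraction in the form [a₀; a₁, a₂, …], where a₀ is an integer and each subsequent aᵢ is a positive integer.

Apply division with remainder until the remainder is 0:
149784 ÷ 23591 → quotient 6, remainder 8238
23591 ÷ 8238 → quotient 2, remainder 7115
8238 ÷ 7115 → quotient 1, remainder 1123
7115 ÷ 1123 → quotient 6, remainder 377
1123 ÷ 377 → quotient 2, remainder 369
377 ÷ 369 → quotient 1, remainder 8
369 ÷ 8 → quotient 46, remainder 1
8 ÷ 1 → quotient 8, remainder 0

[6; 2, 1, 6, 2, 1, 46, 8]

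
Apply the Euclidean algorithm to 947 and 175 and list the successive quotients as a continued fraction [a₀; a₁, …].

Run the Euclidean algorithm, recording each quotient:
947 = 5·175 + 72, so a_0 = 5
175 = 2·72 + 31, so a_1 = 2
72 = 2·31 + 10, so a_2 = 2
31 = 3·10 + 1, so a_3 = 3
10 = 10·1 + 0, so a_4 = 10

[5; 2, 2, 3, 10]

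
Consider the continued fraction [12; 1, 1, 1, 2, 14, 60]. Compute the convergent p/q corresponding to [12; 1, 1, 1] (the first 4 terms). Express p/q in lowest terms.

38/3

Build up convergents one term at a time:
a_0 = 12: 12/1
a_1 = 1: 13/1
a_2 = 1: 25/2
a_3 = 1: 38/3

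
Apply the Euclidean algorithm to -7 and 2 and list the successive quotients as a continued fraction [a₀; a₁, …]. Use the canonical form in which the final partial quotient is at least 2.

⌊-7/2⌋ = -4, remainder 1
⌊2/1⌋ = 2, remainder 0

[-4; 2]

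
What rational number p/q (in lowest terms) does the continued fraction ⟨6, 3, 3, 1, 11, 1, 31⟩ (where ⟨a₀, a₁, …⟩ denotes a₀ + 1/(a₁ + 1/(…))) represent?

33422/5299

a_0 = 6: 6/1
a_1 = 3: 19/3
a_2 = 3: 63/10
a_3 = 1: 82/13
a_4 = 11: 965/153
a_5 = 1: 1047/166
a_6 = 31: 33422/5299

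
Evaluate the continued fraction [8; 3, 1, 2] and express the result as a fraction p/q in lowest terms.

Start with 2.
1 + 1/(2/1) = 1 + 1/2 = 3/2
3 + 1/(3/2) = 3 + 2/3 = 11/3
8 + 1/(11/3) = 8 + 3/11 = 91/11

91/11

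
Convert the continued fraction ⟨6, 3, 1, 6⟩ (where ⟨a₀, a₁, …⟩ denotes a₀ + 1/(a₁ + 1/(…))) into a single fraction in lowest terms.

Use the convergent recurrence hₖ = aₖ·hₖ₋₁ + hₖ₋₂ (and likewise for the denominators kₖ):
a_0 = 6: 6/1
a_1 = 3: 19/3
a_2 = 1: 25/4
a_3 = 6: 169/27

169/27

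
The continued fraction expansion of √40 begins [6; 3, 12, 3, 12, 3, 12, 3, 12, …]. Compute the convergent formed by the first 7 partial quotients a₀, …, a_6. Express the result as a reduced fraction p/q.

337434/53353

a_0 = 6: 6/1
a_1 = 3: 19/3
a_2 = 12: 234/37
a_3 = 3: 721/114
a_4 = 12: 8886/1405
a_5 = 3: 27379/4329
a_6 = 12: 337434/53353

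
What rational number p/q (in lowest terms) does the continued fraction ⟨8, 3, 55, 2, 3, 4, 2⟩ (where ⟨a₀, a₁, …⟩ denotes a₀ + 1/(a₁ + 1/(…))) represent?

Use the convergent recurrence hₖ = aₖ·hₖ₋₁ + hₖ₋₂ (and likewise for the denominators kₖ):
a_0 = 8: 8/1
a_1 = 3: 25/3
a_2 = 55: 1383/166
a_3 = 2: 2791/335
a_4 = 3: 9756/1171
a_5 = 4: 41815/5019
a_6 = 2: 93386/11209

93386/11209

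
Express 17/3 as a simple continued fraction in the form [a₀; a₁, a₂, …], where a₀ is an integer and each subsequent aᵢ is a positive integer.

⌊17/3⌋ = 5, remainder 2
⌊3/2⌋ = 1, remainder 1
⌊2/1⌋ = 2, remainder 0

[5; 1, 2]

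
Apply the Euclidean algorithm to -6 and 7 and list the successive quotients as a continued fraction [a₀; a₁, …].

[-1; 7]

Apply division with remainder until the remainder is 0:
-6 ÷ 7 → quotient -1, remainder 1
7 ÷ 1 → quotient 7, remainder 0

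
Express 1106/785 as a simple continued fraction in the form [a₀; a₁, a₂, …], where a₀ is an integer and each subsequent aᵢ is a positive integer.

Run the Euclidean algorithm, recording each quotient:
1106 = 1·785 + 321, so a_0 = 1
785 = 2·321 + 143, so a_1 = 2
321 = 2·143 + 35, so a_2 = 2
143 = 4·35 + 3, so a_3 = 4
35 = 11·3 + 2, so a_4 = 11
3 = 1·2 + 1, so a_5 = 1
2 = 2·1 + 0, so a_6 = 2

[1; 2, 2, 4, 11, 1, 2]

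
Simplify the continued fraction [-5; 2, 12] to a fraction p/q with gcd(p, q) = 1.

Start with 12.
2 + 1/(12/1) = 2 + 1/12 = 25/12
-5 + 1/(25/12) = -5 + 12/25 = -113/25

-113/25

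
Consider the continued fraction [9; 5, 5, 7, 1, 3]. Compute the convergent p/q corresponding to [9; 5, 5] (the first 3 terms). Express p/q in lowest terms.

Use the convergent recurrence hₖ = aₖ·hₖ₋₁ + hₖ₋₂ (and likewise for the denominators kₖ):
a_0 = 9: 9/1
a_1 = 5: 46/5
a_2 = 5: 239/26

239/26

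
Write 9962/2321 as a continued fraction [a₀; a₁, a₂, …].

[4; 3, 2, 2, 1, 3, 6, 4]

⌊9962/2321⌋ = 4, remainder 678
⌊2321/678⌋ = 3, remainder 287
⌊678/287⌋ = 2, remainder 104
⌊287/104⌋ = 2, remainder 79
⌊104/79⌋ = 1, remainder 25
⌊79/25⌋ = 3, remainder 4
⌊25/4⌋ = 6, remainder 1
⌊4/1⌋ = 4, remainder 0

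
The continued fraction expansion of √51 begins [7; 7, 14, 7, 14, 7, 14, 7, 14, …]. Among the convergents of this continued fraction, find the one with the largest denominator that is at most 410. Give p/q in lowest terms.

a_0 = 7: 7/1  (≤ bound)
a_1 = 7: 50/7  (≤ bound)
a_2 = 14: 707/99  (≤ bound)
a_3 = 7: 4999/700  (> 410, stop)

707/99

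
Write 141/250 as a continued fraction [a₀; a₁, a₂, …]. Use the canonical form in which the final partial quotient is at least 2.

141 ÷ 250 → quotient 0, remainder 141
250 ÷ 141 → quotient 1, remainder 109
141 ÷ 109 → quotient 1, remainder 32
109 ÷ 32 → quotient 3, remainder 13
32 ÷ 13 → quotient 2, remainder 6
13 ÷ 6 → quotient 2, remainder 1
6 ÷ 1 → quotient 6, remainder 0

[0; 1, 1, 3, 2, 2, 6]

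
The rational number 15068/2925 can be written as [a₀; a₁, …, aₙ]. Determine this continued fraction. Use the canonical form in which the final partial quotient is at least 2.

⌊15068/2925⌋ = 5, remainder 443
⌊2925/443⌋ = 6, remainder 267
⌊443/267⌋ = 1, remainder 176
⌊267/176⌋ = 1, remainder 91
⌊176/91⌋ = 1, remainder 85
⌊91/85⌋ = 1, remainder 6
⌊85/6⌋ = 14, remainder 1
⌊6/1⌋ = 6, remainder 0

[5; 6, 1, 1, 1, 1, 14, 6]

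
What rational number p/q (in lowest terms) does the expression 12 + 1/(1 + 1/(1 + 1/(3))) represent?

88/7

Compute successive convergents:
a_0 = 12: 12/1
a_1 = 1: 13/1
a_2 = 1: 25/2
a_3 = 3: 88/7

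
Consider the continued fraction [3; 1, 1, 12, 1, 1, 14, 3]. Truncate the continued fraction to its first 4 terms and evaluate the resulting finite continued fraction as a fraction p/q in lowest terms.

Start with 12.
1 + 1/(12/1) = 1 + 1/12 = 13/12
1 + 1/(13/12) = 1 + 12/13 = 25/13
3 + 1/(25/13) = 3 + 13/25 = 88/25

88/25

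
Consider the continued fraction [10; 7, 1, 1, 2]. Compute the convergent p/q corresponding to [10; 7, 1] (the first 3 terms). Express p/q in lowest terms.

Starting at the tail and folding back:
Start with 1.
7 + 1/(1/1) = 7 + 1/1 = 8/1
10 + 1/(8/1) = 10 + 1/8 = 81/8

81/8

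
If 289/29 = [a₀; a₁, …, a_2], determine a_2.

⌊289/29⌋ = 9, remainder 28
⌊29/28⌋ = 1, remainder 1
⌊28/1⌋ = 28, remainder 0

28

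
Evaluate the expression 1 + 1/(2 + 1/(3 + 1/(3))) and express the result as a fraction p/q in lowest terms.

33/23

Starting at the tail and folding back:
Start with 3.
3 + 1/(3/1) = 3 + 1/3 = 10/3
2 + 1/(10/3) = 2 + 3/10 = 23/10
1 + 1/(23/10) = 1 + 10/23 = 33/23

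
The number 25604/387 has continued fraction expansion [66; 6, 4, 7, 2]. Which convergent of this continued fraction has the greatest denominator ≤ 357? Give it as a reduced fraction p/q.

a_0 = 66: 66/1  (≤ bound)
a_1 = 6: 397/6  (≤ bound)
a_2 = 4: 1654/25  (≤ bound)
a_3 = 7: 11975/181  (≤ bound)
a_4 = 2: 25604/387  (> 357, stop)

11975/181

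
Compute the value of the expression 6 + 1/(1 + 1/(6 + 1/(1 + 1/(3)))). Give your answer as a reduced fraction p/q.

Compute successive convergents:
a_0 = 6: 6/1
a_1 = 1: 7/1
a_2 = 6: 48/7
a_3 = 1: 55/8
a_4 = 3: 213/31

213/31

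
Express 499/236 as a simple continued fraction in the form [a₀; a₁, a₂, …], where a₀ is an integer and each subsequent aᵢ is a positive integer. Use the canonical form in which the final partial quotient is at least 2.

499 ÷ 236 → quotient 2, remainder 27
236 ÷ 27 → quotient 8, remainder 20
27 ÷ 20 → quotient 1, remainder 7
20 ÷ 7 → quotient 2, remainder 6
7 ÷ 6 → quotient 1, remainder 1
6 ÷ 1 → quotient 6, remainder 0

[2; 8, 1, 2, 1, 6]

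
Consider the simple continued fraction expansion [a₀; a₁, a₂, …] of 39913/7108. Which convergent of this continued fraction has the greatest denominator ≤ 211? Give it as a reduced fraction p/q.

List convergents until the denominator exceeds the bound:
a_0 = 5: 5/1  (≤ bound)
a_1 = 1: 6/1  (≤ bound)
a_2 = 1: 11/2  (≤ bound)
a_3 = 1: 17/3  (≤ bound)
a_4 = 1: 28/5  (≤ bound)
a_5 = 2: 73/13  (≤ bound)
a_6 = 36: 2656/473  (> 211, stop)

73/13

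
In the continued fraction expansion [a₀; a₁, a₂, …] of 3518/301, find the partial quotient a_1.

Apply division with remainder until the remainder is 0:
3518 ÷ 301 → quotient 11, remainder 207
301 ÷ 207 → quotient 1, remainder 94

1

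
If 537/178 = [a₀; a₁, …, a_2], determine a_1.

⌊537/178⌋ = 3, remainder 3
⌊178/3⌋ = 59, remainder 1

59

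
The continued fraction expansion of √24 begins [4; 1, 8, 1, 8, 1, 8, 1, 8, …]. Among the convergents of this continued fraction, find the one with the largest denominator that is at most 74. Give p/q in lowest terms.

a_0 = 4: 4/1  (≤ bound)
a_1 = 1: 5/1  (≤ bound)
a_2 = 8: 44/9  (≤ bound)
a_3 = 1: 49/10  (≤ bound)
a_4 = 8: 436/89  (> 74, stop)

49/10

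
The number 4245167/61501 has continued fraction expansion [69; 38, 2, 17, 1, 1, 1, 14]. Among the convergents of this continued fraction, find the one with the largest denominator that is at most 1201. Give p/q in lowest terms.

List convergents until the denominator exceeds the bound:
a_0 = 69: 69/1  (≤ bound)
a_1 = 38: 2623/38  (≤ bound)
a_2 = 2: 5315/77  (≤ bound)
a_3 = 17: 92978/1347  (> 1201, stop)

5315/77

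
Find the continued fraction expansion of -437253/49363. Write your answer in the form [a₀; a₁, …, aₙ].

[-9; 7, 26, 2, 7, 3, 2, 2]

⌊-437253/49363⌋ = -9, remainder 7014
⌊49363/7014⌋ = 7, remainder 265
⌊7014/265⌋ = 26, remainder 124
⌊265/124⌋ = 2, remainder 17
⌊124/17⌋ = 7, remainder 5
⌊17/5⌋ = 3, remainder 2
⌊5/2⌋ = 2, remainder 1
⌊2/1⌋ = 2, remainder 0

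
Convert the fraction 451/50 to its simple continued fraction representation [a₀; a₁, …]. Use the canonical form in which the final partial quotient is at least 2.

Apply division with remainder until the remainder is 0:
⌊451/50⌋ = 9, remainder 1
⌊50/1⌋ = 50, remainder 0

[9; 50]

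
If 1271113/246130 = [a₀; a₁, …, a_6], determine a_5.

1

Apply division with remainder until the remainder is 0:
1271113 = 5·246130 + 40463, so a_0 = 5
246130 = 6·40463 + 3352, so a_1 = 6
40463 = 12·3352 + 239, so a_2 = 12
3352 = 14·239 + 6, so a_3 = 14
239 = 39·6 + 5, so a_4 = 39
6 = 1·5 + 1, so a_5 = 1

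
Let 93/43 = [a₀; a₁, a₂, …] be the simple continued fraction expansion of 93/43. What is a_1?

93 = 2·43 + 7, so a_0 = 2
43 = 6·7 + 1, so a_1 = 6

6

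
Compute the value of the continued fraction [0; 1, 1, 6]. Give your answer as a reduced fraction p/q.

7/13

Work from the innermost term outward:
Start with 6.
1 + 1/(6/1) = 1 + 1/6 = 7/6
1 + 1/(7/6) = 1 + 6/7 = 13/7
0 + 1/(13/7) = 0 + 7/13 = 7/13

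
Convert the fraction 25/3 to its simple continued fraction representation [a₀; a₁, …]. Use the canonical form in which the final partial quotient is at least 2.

25 ÷ 3 → quotient 8, remainder 1
3 ÷ 1 → quotient 3, remainder 0

[8; 3]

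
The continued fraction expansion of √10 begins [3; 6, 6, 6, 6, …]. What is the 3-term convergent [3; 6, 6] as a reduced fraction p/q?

117/37

Build up convergents one term at a time:
a_0 = 3: 3/1
a_1 = 6: 19/6
a_2 = 6: 117/37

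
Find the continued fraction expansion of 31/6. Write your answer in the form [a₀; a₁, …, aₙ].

[5; 6]

⌊31/6⌋ = 5, remainder 1
⌊6/1⌋ = 6, remainder 0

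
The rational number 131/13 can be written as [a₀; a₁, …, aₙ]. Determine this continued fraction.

⌊131/13⌋ = 10, remainder 1
⌊13/1⌋ = 13, remainder 0

[10; 13]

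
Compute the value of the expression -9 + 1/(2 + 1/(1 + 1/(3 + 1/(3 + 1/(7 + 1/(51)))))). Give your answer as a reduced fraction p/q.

-116183/13449

Start with 51.
7 + 1/(51/1) = 7 + 1/51 = 358/51
3 + 1/(358/51) = 3 + 51/358 = 1125/358
3 + 1/(1125/358) = 3 + 358/1125 = 3733/1125
1 + 1/(3733/1125) = 1 + 1125/3733 = 4858/3733
2 + 1/(4858/3733) = 2 + 3733/4858 = 13449/4858
-9 + 1/(13449/4858) = -9 + 4858/13449 = -116183/13449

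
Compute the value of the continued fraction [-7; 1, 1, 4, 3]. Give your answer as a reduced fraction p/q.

Compute successive convergents:
a_0 = -7: -7/1
a_1 = 1: -6/1
a_2 = 1: -13/2
a_3 = 4: -58/9
a_4 = 3: -187/29

-187/29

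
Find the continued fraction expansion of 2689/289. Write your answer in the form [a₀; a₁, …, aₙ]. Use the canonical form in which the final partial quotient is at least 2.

[9; 3, 3, 1, 1, 12]

2689 ÷ 289 → quotient 9, remainder 88
289 ÷ 88 → quotient 3, remainder 25
88 ÷ 25 → quotient 3, remainder 13
25 ÷ 13 → quotient 1, remainder 12
13 ÷ 12 → quotient 1, remainder 1
12 ÷ 1 → quotient 12, remainder 0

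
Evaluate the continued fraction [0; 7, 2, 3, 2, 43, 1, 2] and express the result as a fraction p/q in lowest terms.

2117/15745

Use the convergent recurrence hₖ = aₖ·hₖ₋₁ + hₖ₋₂ (and likewise for the denominators kₖ):
a_0 = 0: 0/1
a_1 = 7: 1/7
a_2 = 2: 2/15
a_3 = 3: 7/52
a_4 = 2: 16/119
a_5 = 43: 695/5169
a_6 = 1: 711/5288
a_7 = 2: 2117/15745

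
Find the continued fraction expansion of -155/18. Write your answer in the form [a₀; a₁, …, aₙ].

Apply division with remainder until the remainder is 0:
-155 = -9·18 + 7, so a_0 = -9
18 = 2·7 + 4, so a_1 = 2
7 = 1·4 + 3, so a_2 = 1
4 = 1·3 + 1, so a_3 = 1
3 = 3·1 + 0, so a_4 = 3

[-9; 2, 1, 1, 3]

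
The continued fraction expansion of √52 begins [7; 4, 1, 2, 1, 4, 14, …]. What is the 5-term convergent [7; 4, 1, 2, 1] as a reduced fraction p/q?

Start with 1.
2 + 1/(1/1) = 2 + 1/1 = 3/1
1 + 1/(3/1) = 1 + 1/3 = 4/3
4 + 1/(4/3) = 4 + 3/4 = 19/4
7 + 1/(19/4) = 7 + 4/19 = 137/19

137/19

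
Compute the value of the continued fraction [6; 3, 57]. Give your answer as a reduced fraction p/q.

Start with 57.
3 + 1/(57/1) = 3 + 1/57 = 172/57
6 + 1/(172/57) = 6 + 57/172 = 1089/172

1089/172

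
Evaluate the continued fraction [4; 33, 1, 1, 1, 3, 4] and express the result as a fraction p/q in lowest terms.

6371/1581

Start with 4.
3 + 1/(4/1) = 3 + 1/4 = 13/4
1 + 1/(13/4) = 1 + 4/13 = 17/13
1 + 1/(17/13) = 1 + 13/17 = 30/17
1 + 1/(30/17) = 1 + 17/30 = 47/30
33 + 1/(47/30) = 33 + 30/47 = 1581/47
4 + 1/(1581/47) = 4 + 47/1581 = 6371/1581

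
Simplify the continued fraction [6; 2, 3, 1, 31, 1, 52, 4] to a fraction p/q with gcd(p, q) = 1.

Collapse the nested fraction from the inside out:
Start with 4.
52 + 1/(4/1) = 52 + 1/4 = 209/4
1 + 1/(209/4) = 1 + 4/209 = 213/209
31 + 1/(213/209) = 31 + 209/213 = 6812/213
1 + 1/(6812/213) = 1 + 213/6812 = 7025/6812
3 + 1/(7025/6812) = 3 + 6812/7025 = 27887/7025
2 + 1/(27887/7025) = 2 + 7025/27887 = 62799/27887
6 + 1/(62799/27887) = 6 + 27887/62799 = 404681/62799

404681/62799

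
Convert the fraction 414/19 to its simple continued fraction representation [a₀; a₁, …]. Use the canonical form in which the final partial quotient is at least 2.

Apply division with remainder until the remainder is 0:
414 ÷ 19 → quotient 21, remainder 15
19 ÷ 15 → quotient 1, remainder 4
15 ÷ 4 → quotient 3, remainder 3
4 ÷ 3 → quotient 1, remainder 1
3 ÷ 1 → quotient 3, remainder 0

[21; 1, 3, 1, 3]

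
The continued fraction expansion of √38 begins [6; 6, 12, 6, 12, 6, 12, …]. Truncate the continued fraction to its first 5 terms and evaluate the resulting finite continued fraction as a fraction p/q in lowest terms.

Starting at the tail and folding back:
Start with 12.
6 + 1/(12/1) = 6 + 1/12 = 73/12
12 + 1/(73/12) = 12 + 12/73 = 888/73
6 + 1/(888/73) = 6 + 73/888 = 5401/888
6 + 1/(5401/888) = 6 + 888/5401 = 33294/5401

33294/5401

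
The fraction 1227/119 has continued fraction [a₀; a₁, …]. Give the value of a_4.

⌊1227/119⌋ = 10, remainder 37
⌊119/37⌋ = 3, remainder 8
⌊37/8⌋ = 4, remainder 5
⌊8/5⌋ = 1, remainder 3
⌊5/3⌋ = 1, remainder 2

1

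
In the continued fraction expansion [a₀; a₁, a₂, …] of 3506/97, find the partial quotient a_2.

1

3506 = 36·97 + 14, so a_0 = 36
97 = 6·14 + 13, so a_1 = 6
14 = 1·13 + 1, so a_2 = 1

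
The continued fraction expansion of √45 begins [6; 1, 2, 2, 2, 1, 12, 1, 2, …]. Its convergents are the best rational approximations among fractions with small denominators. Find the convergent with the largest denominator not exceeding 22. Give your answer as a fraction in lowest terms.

114/17

List convergents until the denominator exceeds the bound:
a_0 = 6: 6/1  (≤ bound)
a_1 = 1: 7/1  (≤ bound)
a_2 = 2: 20/3  (≤ bound)
a_3 = 2: 47/7  (≤ bound)
a_4 = 2: 114/17  (≤ bound)
a_5 = 1: 161/24  (> 22, stop)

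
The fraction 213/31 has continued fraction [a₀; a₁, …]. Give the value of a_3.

1

213 = 6·31 + 27, so a_0 = 6
31 = 1·27 + 4, so a_1 = 1
27 = 6·4 + 3, so a_2 = 6
4 = 1·3 + 1, so a_3 = 1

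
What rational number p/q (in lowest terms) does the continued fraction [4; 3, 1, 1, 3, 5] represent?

565/132

a_0 = 4: 4/1
a_1 = 3: 13/3
a_2 = 1: 17/4
a_3 = 1: 30/7
a_4 = 3: 107/25
a_5 = 5: 565/132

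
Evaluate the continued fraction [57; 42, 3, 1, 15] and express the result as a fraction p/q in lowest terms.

151797/2662

Compute successive convergents:
a_0 = 57: 57/1
a_1 = 42: 2395/42
a_2 = 3: 7242/127
a_3 = 1: 9637/169
a_4 = 15: 151797/2662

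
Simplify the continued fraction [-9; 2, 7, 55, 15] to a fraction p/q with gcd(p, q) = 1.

-105983/12420

Work from the innermost term outward:
Start with 15.
55 + 1/(15/1) = 55 + 1/15 = 826/15
7 + 1/(826/15) = 7 + 15/826 = 5797/826
2 + 1/(5797/826) = 2 + 826/5797 = 12420/5797
-9 + 1/(12420/5797) = -9 + 5797/12420 = -105983/12420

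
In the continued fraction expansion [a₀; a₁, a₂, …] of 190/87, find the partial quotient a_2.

2

190 = 2·87 + 16, so a_0 = 2
87 = 5·16 + 7, so a_1 = 5
16 = 2·7 + 2, so a_2 = 2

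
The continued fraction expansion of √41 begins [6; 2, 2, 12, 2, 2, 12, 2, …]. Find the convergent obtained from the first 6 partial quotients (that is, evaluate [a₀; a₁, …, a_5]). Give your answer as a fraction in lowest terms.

2049/320

a_0 = 6: 6/1
a_1 = 2: 13/2
a_2 = 2: 32/5
a_3 = 12: 397/62
a_4 = 2: 826/129
a_5 = 2: 2049/320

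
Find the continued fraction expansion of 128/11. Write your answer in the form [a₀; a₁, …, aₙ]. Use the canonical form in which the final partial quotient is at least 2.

[11; 1, 1, 1, 3]

128 = 11·11 + 7, so a_0 = 11
11 = 1·7 + 4, so a_1 = 1
7 = 1·4 + 3, so a_2 = 1
4 = 1·3 + 1, so a_3 = 1
3 = 3·1 + 0, so a_4 = 3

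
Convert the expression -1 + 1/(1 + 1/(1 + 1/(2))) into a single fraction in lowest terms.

-2/5

Starting at the tail and folding back:
Start with 2.
1 + 1/(2/1) = 1 + 1/2 = 3/2
1 + 1/(3/2) = 1 + 2/3 = 5/3
-1 + 1/(5/3) = -1 + 3/5 = -2/5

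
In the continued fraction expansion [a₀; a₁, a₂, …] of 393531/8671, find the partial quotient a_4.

Repeatedly divide and take the remainder:
⌊393531/8671⌋ = 45, remainder 3336
⌊8671/3336⌋ = 2, remainder 1999
⌊3336/1999⌋ = 1, remainder 1337
⌊1999/1337⌋ = 1, remainder 662
⌊1337/662⌋ = 2, remainder 13

2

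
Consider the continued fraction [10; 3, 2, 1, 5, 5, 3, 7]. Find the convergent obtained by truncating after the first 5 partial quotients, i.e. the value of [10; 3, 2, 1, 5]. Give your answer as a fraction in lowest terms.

Work from the innermost term outward:
Start with 5.
1 + 1/(5/1) = 1 + 1/5 = 6/5
2 + 1/(6/5) = 2 + 5/6 = 17/6
3 + 1/(17/6) = 3 + 6/17 = 57/17
10 + 1/(57/17) = 10 + 17/57 = 587/57

587/57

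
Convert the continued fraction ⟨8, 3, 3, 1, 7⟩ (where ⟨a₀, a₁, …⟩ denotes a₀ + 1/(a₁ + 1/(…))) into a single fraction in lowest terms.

Work from the innermost term outward:
Start with 7.
1 + 1/(7/1) = 1 + 1/7 = 8/7
3 + 1/(8/7) = 3 + 7/8 = 31/8
3 + 1/(31/8) = 3 + 8/31 = 101/31
8 + 1/(101/31) = 8 + 31/101 = 839/101

839/101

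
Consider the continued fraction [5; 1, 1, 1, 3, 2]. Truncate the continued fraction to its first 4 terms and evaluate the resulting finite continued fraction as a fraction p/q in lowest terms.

17/3

Collapse the nested fraction from the inside out:
Start with 1.
1 + 1/(1/1) = 1 + 1/1 = 2/1
1 + 1/(2/1) = 1 + 1/2 = 3/2
5 + 1/(3/2) = 5 + 2/3 = 17/3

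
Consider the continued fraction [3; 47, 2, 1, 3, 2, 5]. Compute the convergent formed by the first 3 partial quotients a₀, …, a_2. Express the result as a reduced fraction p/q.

Start with 2.
47 + 1/(2/1) = 47 + 1/2 = 95/2
3 + 1/(95/2) = 3 + 2/95 = 287/95

287/95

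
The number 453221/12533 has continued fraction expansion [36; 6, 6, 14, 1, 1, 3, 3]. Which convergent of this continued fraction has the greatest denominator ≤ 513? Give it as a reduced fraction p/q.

1338/37

List convergents until the denominator exceeds the bound:
a_0 = 36: 36/1  (≤ bound)
a_1 = 6: 217/6  (≤ bound)
a_2 = 6: 1338/37  (≤ bound)
a_3 = 14: 18949/524  (> 513, stop)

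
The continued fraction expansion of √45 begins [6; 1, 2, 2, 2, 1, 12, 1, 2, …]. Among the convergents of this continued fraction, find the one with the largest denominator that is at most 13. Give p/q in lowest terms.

List convergents until the denominator exceeds the bound:
a_0 = 6: 6/1  (≤ bound)
a_1 = 1: 7/1  (≤ bound)
a_2 = 2: 20/3  (≤ bound)
a_3 = 2: 47/7  (≤ bound)
a_4 = 2: 114/17  (> 13, stop)

47/7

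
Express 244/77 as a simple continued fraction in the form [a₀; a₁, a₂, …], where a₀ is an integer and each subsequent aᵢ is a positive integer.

244 = 3·77 + 13, so a_0 = 3
77 = 5·13 + 12, so a_1 = 5
13 = 1·12 + 1, so a_2 = 1
12 = 12·1 + 0, so a_3 = 12

[3; 5, 1, 12]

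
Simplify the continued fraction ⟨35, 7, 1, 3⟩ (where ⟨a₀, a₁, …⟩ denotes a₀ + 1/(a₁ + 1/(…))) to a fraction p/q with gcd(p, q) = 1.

1089/31

Start with 3.
1 + 1/(3/1) = 1 + 1/3 = 4/3
7 + 1/(4/3) = 7 + 3/4 = 31/4
35 + 1/(31/4) = 35 + 4/31 = 1089/31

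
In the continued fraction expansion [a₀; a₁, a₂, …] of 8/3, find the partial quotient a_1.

1

⌊8/3⌋ = 2, remainder 2
⌊3/2⌋ = 1, remainder 1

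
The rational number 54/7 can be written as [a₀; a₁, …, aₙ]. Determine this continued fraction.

Repeatedly divide and take the remainder:
54 = 7·7 + 5, so a_0 = 7
7 = 1·5 + 2, so a_1 = 1
5 = 2·2 + 1, so a_2 = 2
2 = 2·1 + 0, so a_3 = 2

[7; 1, 2, 2]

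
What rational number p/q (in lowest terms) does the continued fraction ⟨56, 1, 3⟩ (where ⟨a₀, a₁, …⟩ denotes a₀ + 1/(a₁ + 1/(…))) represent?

227/4

Start with 3.
1 + 1/(3/1) = 1 + 1/3 = 4/3
56 + 1/(4/3) = 56 + 3/4 = 227/4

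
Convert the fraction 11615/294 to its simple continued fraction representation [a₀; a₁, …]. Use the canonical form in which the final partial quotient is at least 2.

11615 ÷ 294 → quotient 39, remainder 149
294 ÷ 149 → quotient 1, remainder 145
149 ÷ 145 → quotient 1, remainder 4
145 ÷ 4 → quotient 36, remainder 1
4 ÷ 1 → quotient 4, remainder 0

[39; 1, 1, 36, 4]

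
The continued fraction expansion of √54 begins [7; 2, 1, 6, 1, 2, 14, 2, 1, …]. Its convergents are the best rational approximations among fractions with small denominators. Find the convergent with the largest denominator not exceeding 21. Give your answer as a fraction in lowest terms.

147/20

List convergents until the denominator exceeds the bound:
a_0 = 7: 7/1  (≤ bound)
a_1 = 2: 15/2  (≤ bound)
a_2 = 1: 22/3  (≤ bound)
a_3 = 6: 147/20  (≤ bound)
a_4 = 1: 169/23  (> 21, stop)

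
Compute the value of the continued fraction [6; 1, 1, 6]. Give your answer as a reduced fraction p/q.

a_0 = 6: 6/1
a_1 = 1: 7/1
a_2 = 1: 13/2
a_3 = 6: 85/13

85/13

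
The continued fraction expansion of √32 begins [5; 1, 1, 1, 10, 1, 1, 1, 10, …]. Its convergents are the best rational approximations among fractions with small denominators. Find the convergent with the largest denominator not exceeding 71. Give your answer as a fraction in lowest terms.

List convergents until the denominator exceeds the bound:
a_0 = 5: 5/1  (≤ bound)
a_1 = 1: 6/1  (≤ bound)
a_2 = 1: 11/2  (≤ bound)
a_3 = 1: 17/3  (≤ bound)
a_4 = 10: 181/32  (≤ bound)
a_5 = 1: 198/35  (≤ bound)
a_6 = 1: 379/67  (≤ bound)
a_7 = 1: 577/102  (> 71, stop)

379/67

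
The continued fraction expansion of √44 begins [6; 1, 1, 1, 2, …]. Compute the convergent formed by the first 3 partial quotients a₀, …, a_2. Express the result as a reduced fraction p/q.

Work from the innermost term outward:
Start with 1.
1 + 1/(1/1) = 1 + 1/1 = 2/1
6 + 1/(2/1) = 6 + 1/2 = 13/2

13/2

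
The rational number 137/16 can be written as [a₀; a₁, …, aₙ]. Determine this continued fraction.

[8; 1, 1, 3, 2]

Apply division with remainder until the remainder is 0:
137 ÷ 16 → quotient 8, remainder 9
16 ÷ 9 → quotient 1, remainder 7
9 ÷ 7 → quotient 1, remainder 2
7 ÷ 2 → quotient 3, remainder 1
2 ÷ 1 → quotient 2, remainder 0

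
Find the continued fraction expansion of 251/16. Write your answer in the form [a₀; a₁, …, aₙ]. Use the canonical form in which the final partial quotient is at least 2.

[15; 1, 2, 5]

251 = 15·16 + 11, so a_0 = 15
16 = 1·11 + 5, so a_1 = 1
11 = 2·5 + 1, so a_2 = 2
5 = 5·1 + 0, so a_3 = 5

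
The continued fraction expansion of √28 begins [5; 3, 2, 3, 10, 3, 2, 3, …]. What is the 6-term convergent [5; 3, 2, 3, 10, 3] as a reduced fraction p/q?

Starting at the tail and folding back:
Start with 3.
10 + 1/(3/1) = 10 + 1/3 = 31/3
3 + 1/(31/3) = 3 + 3/31 = 96/31
2 + 1/(96/31) = 2 + 31/96 = 223/96
3 + 1/(223/96) = 3 + 96/223 = 765/223
5 + 1/(765/223) = 5 + 223/765 = 4048/765

4048/765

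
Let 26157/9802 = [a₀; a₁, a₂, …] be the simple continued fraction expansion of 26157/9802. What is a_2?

⌊26157/9802⌋ = 2, remainder 6553
⌊9802/6553⌋ = 1, remainder 3249
⌊6553/3249⌋ = 2, remainder 55

2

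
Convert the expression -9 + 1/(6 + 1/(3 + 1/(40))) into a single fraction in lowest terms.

a_0 = -9: -9/1
a_1 = 6: -53/6
a_2 = 3: -168/19
a_3 = 40: -6773/766

-6773/766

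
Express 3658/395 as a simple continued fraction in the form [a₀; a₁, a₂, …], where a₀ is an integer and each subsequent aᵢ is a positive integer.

[9; 3, 1, 5, 17]

Repeatedly divide and take the remainder:
3658 ÷ 395 → quotient 9, remainder 103
395 ÷ 103 → quotient 3, remainder 86
103 ÷ 86 → quotient 1, remainder 17
86 ÷ 17 → quotient 5, remainder 1
17 ÷ 1 → quotient 17, remainder 0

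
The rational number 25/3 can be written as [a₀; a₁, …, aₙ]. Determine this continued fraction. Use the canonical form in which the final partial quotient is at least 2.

[8; 3]

25 ÷ 3 → quotient 8, remainder 1
3 ÷ 1 → quotient 3, remainder 0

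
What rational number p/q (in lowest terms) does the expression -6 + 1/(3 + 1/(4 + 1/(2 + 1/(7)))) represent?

Start with 7.
2 + 1/(7/1) = 2 + 1/7 = 15/7
4 + 1/(15/7) = 4 + 7/15 = 67/15
3 + 1/(67/15) = 3 + 15/67 = 216/67
-6 + 1/(216/67) = -6 + 67/216 = -1229/216

-1229/216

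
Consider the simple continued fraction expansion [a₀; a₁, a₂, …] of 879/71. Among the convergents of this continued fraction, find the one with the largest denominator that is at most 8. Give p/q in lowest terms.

99/8

a_0 = 12: 12/1  (≤ bound)
a_1 = 2: 25/2  (≤ bound)
a_2 = 1: 37/3  (≤ bound)
a_3 = 1: 62/5  (≤ bound)
a_4 = 1: 99/8  (≤ bound)
a_5 = 2: 260/21  (> 8, stop)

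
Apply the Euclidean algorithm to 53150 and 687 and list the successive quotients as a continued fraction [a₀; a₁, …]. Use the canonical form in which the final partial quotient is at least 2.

53150 = 77·687 + 251, so a_0 = 77
687 = 2·251 + 185, so a_1 = 2
251 = 1·185 + 66, so a_2 = 1
185 = 2·66 + 53, so a_3 = 2
66 = 1·53 + 13, so a_4 = 1
53 = 4·13 + 1, so a_5 = 4
13 = 13·1 + 0, so a_6 = 13

[77; 2, 1, 2, 1, 4, 13]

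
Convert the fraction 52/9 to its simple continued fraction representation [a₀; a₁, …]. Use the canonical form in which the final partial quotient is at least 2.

[5; 1, 3, 2]

52 = 5·9 + 7, so a_0 = 5
9 = 1·7 + 2, so a_1 = 1
7 = 3·2 + 1, so a_2 = 3
2 = 2·1 + 0, so a_3 = 2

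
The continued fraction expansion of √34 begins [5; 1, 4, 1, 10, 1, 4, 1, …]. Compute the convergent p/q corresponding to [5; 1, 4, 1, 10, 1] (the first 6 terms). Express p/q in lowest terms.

414/71

a_0 = 5: 5/1
a_1 = 1: 6/1
a_2 = 4: 29/5
a_3 = 1: 35/6
a_4 = 10: 379/65
a_5 = 1: 414/71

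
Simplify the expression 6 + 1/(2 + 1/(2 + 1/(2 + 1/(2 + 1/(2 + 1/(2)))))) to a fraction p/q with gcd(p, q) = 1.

1084/169

a_0 = 6: 6/1
a_1 = 2: 13/2
a_2 = 2: 32/5
a_3 = 2: 77/12
a_4 = 2: 186/29
a_5 = 2: 449/70
a_6 = 2: 1084/169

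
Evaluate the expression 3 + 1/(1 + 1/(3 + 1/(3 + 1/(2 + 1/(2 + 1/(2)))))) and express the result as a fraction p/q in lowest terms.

663/176

Start with 2.
2 + 1/(2/1) = 2 + 1/2 = 5/2
2 + 1/(5/2) = 2 + 2/5 = 12/5
3 + 1/(12/5) = 3 + 5/12 = 41/12
3 + 1/(41/12) = 3 + 12/41 = 135/41
1 + 1/(135/41) = 1 + 41/135 = 176/135
3 + 1/(176/135) = 3 + 135/176 = 663/176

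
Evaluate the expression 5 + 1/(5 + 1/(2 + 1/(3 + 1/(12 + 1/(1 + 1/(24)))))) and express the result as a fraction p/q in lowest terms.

65253/12587

Compute successive convergents:
a_0 = 5: 5/1
a_1 = 5: 26/5
a_2 = 2: 57/11
a_3 = 3: 197/38
a_4 = 12: 2421/467
a_5 = 1: 2618/505
a_6 = 24: 65253/12587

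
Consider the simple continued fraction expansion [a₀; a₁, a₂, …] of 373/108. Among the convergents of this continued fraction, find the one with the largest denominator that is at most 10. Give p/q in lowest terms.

31/9

List convergents until the denominator exceeds the bound:
a_0 = 3: 3/1  (≤ bound)
a_1 = 2: 7/2  (≤ bound)
a_2 = 4: 31/9  (≤ bound)
a_3 = 1: 38/11  (> 10, stop)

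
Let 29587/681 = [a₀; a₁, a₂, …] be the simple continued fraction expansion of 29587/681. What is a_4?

12

Repeatedly divide and take the remainder:
29587 ÷ 681 → quotient 43, remainder 304
681 ÷ 304 → quotient 2, remainder 73
304 ÷ 73 → quotient 4, remainder 12
73 ÷ 12 → quotient 6, remainder 1
12 ÷ 1 → quotient 12, remainder 0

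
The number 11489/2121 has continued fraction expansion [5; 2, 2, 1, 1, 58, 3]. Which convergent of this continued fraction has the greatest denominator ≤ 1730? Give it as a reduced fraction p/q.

3808/703

a_0 = 5: 5/1  (≤ bound)
a_1 = 2: 11/2  (≤ bound)
a_2 = 2: 27/5  (≤ bound)
a_3 = 1: 38/7  (≤ bound)
a_4 = 1: 65/12  (≤ bound)
a_5 = 58: 3808/703  (≤ bound)
a_6 = 3: 11489/2121  (> 1730, stop)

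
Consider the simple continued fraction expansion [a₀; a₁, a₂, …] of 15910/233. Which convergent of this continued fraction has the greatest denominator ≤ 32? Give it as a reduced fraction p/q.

a_0 = 68: 68/1  (≤ bound)
a_1 = 3: 205/3  (≤ bound)
a_2 = 1: 273/4  (≤ bound)
a_3 = 1: 478/7  (≤ bound)
a_4 = 7: 3619/53  (> 32, stop)

478/7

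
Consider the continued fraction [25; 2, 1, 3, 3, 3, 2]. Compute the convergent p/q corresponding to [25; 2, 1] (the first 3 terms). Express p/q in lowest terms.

a_0 = 25: 25/1
a_1 = 2: 51/2
a_2 = 1: 76/3

76/3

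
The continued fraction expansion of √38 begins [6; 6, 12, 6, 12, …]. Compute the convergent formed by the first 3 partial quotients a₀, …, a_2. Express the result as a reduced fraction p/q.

Starting at the tail and folding back:
Start with 12.
6 + 1/(12/1) = 6 + 1/12 = 73/12
6 + 1/(73/12) = 6 + 12/73 = 450/73

450/73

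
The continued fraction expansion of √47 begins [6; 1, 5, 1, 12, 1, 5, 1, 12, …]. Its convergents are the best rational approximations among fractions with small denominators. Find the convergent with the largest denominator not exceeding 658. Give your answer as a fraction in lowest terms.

a_0 = 6: 6/1  (≤ bound)
a_1 = 1: 7/1  (≤ bound)
a_2 = 5: 41/6  (≤ bound)
a_3 = 1: 48/7  (≤ bound)
a_4 = 12: 617/90  (≤ bound)
a_5 = 1: 665/97  (≤ bound)
a_6 = 5: 3942/575  (≤ bound)
a_7 = 1: 4607/672  (> 658, stop)

3942/575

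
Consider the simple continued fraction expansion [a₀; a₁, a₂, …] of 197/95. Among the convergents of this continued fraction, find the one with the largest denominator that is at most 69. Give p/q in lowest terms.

List convergents until the denominator exceeds the bound:
a_0 = 2: 2/1  (≤ bound)
a_1 = 13: 27/13  (≤ bound)
a_2 = 1: 29/14  (≤ bound)
a_3 = 1: 56/27  (≤ bound)
a_4 = 3: 197/95  (> 69, stop)

56/27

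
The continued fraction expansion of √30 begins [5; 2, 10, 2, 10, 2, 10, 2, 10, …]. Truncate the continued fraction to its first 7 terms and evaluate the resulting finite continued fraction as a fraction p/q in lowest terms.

55435/10121

Build up convergents one term at a time:
a_0 = 5: 5/1
a_1 = 2: 11/2
a_2 = 10: 115/21
a_3 = 2: 241/44
a_4 = 10: 2525/461
a_5 = 2: 5291/966
a_6 = 10: 55435/10121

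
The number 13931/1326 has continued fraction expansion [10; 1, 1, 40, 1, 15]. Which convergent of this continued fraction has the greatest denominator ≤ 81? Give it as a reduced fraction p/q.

List convergents until the denominator exceeds the bound:
a_0 = 10: 10/1  (≤ bound)
a_1 = 1: 11/1  (≤ bound)
a_2 = 1: 21/2  (≤ bound)
a_3 = 40: 851/81  (≤ bound)
a_4 = 1: 872/83  (> 81, stop)

851/81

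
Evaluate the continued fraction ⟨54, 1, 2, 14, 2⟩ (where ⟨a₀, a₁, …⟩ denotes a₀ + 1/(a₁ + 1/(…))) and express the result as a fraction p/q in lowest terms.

4866/89

Starting at the tail and folding back:
Start with 2.
14 + 1/(2/1) = 14 + 1/2 = 29/2
2 + 1/(29/2) = 2 + 2/29 = 60/29
1 + 1/(60/29) = 1 + 29/60 = 89/60
54 + 1/(89/60) = 54 + 60/89 = 4866/89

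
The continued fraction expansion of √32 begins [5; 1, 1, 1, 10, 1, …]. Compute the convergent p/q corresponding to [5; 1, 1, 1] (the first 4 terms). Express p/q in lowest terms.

17/3

Start with 1.
1 + 1/(1/1) = 1 + 1/1 = 2/1
1 + 1/(2/1) = 1 + 1/2 = 3/2
5 + 1/(3/2) = 5 + 2/3 = 17/3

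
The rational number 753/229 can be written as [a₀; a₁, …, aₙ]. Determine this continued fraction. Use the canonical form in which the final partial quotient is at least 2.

[3; 3, 2, 7, 1, 3]

753 ÷ 229 → quotient 3, remainder 66
229 ÷ 66 → quotient 3, remainder 31
66 ÷ 31 → quotient 2, remainder 4
31 ÷ 4 → quotient 7, remainder 3
4 ÷ 3 → quotient 1, remainder 1
3 ÷ 1 → quotient 3, remainder 0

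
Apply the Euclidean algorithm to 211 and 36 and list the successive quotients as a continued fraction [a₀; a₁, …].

[5; 1, 6, 5]

211 ÷ 36 → quotient 5, remainder 31
36 ÷ 31 → quotient 1, remainder 5
31 ÷ 5 → quotient 6, remainder 1
5 ÷ 1 → quotient 5, remainder 0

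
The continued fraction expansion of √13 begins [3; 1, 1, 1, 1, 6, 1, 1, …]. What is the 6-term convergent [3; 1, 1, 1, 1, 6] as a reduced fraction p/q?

119/33

Work from the innermost term outward:
Start with 6.
1 + 1/(6/1) = 1 + 1/6 = 7/6
1 + 1/(7/6) = 1 + 6/7 = 13/7
1 + 1/(13/7) = 1 + 7/13 = 20/13
1 + 1/(20/13) = 1 + 13/20 = 33/20
3 + 1/(33/20) = 3 + 20/33 = 119/33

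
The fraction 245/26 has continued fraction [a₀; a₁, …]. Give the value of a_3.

1

Repeatedly divide and take the remainder:
245 = 9·26 + 11, so a_0 = 9
26 = 2·11 + 4, so a_1 = 2
11 = 2·4 + 3, so a_2 = 2
4 = 1·3 + 1, so a_3 = 1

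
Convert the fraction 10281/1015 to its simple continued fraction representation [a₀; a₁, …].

10281 ÷ 1015 → quotient 10, remainder 131
1015 ÷ 131 → quotient 7, remainder 98
131 ÷ 98 → quotient 1, remainder 33
98 ÷ 33 → quotient 2, remainder 32
33 ÷ 32 → quotient 1, remainder 1
32 ÷ 1 → quotient 32, remainder 0

[10; 7, 1, 2, 1, 32]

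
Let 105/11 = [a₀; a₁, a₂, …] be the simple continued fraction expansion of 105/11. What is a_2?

1

105 = 9·11 + 6, so a_0 = 9
11 = 1·6 + 5, so a_1 = 1
6 = 1·5 + 1, so a_2 = 1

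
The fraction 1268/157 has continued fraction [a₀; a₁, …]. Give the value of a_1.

13

1268 ÷ 157 → quotient 8, remainder 12
157 ÷ 12 → quotient 13, remainder 1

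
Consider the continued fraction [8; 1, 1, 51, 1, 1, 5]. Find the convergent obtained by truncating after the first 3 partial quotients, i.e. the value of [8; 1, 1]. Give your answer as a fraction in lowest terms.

17/2

Start with 1.
1 + 1/(1/1) = 1 + 1/1 = 2/1
8 + 1/(2/1) = 8 + 1/2 = 17/2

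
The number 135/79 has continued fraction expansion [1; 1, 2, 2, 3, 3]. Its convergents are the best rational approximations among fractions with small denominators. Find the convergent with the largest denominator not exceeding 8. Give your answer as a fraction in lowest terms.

List convergents until the denominator exceeds the bound:
a_0 = 1: 1/1  (≤ bound)
a_1 = 1: 2/1  (≤ bound)
a_2 = 2: 5/3  (≤ bound)
a_3 = 2: 12/7  (≤ bound)
a_4 = 3: 41/24  (> 8, stop)

12/7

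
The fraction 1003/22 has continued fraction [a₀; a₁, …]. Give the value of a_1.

1

Apply division with remainder until the remainder is 0:
1003 = 45·22 + 13, so a_0 = 45
22 = 1·13 + 9, so a_1 = 1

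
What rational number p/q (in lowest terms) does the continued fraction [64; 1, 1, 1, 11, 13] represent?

Start with 13.
11 + 1/(13/1) = 11 + 1/13 = 144/13
1 + 1/(144/13) = 1 + 13/144 = 157/144
1 + 1/(157/144) = 1 + 144/157 = 301/157
1 + 1/(301/157) = 1 + 157/301 = 458/301
64 + 1/(458/301) = 64 + 301/458 = 29613/458

29613/458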